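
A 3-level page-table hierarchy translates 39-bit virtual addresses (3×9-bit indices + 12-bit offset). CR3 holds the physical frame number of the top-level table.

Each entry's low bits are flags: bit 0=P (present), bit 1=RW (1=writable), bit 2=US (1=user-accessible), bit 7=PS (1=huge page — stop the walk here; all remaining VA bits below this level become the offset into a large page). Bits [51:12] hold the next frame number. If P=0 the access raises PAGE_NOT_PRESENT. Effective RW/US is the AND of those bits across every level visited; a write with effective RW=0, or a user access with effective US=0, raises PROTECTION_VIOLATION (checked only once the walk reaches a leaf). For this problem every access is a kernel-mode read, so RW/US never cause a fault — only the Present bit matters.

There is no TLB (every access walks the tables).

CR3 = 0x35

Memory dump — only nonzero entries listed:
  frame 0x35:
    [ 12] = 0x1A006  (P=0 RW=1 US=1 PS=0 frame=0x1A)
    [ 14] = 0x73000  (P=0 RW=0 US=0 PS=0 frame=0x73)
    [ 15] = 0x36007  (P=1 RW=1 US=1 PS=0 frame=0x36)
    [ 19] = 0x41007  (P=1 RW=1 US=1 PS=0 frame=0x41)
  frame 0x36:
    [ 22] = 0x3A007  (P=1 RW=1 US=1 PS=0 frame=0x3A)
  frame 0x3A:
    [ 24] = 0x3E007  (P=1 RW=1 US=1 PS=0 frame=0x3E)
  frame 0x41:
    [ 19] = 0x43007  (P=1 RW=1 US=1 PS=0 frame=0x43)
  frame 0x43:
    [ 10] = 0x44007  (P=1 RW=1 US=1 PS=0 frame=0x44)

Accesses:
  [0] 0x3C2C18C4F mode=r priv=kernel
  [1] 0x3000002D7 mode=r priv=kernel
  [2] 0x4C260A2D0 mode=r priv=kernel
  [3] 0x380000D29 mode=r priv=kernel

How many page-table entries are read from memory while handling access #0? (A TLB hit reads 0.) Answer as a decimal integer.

Trace:
#0 VA=0x3C2C18C4F (r,kernel):
  L0 @0x35[15] → 0x36007  P=1,RW=1,US=1,PS=0
  L1 @0x36[22] → 0x3A007  P=1,RW=1,US=1,PS=0
  L2 @0x3A[24] → 0x3E007  P=1,RW=1,US=1,PS=0
  ✓ 0x3EC4F  — 3 lookups
#1 VA=0x3000002D7 (r,kernel):
  L0 @0x35[12] → 0x1A006  P=0,RW=1,US=1,PS=0
  → PAGE_NOT_PRESENT  (1 entries read)
#2 VA=0x4C260A2D0 (r,kernel):
  L0 @0x35[19] → 0x41007  P=1,RW=1,US=1,PS=0
  L1 @0x41[19] → 0x43007  P=1,RW=1,US=1,PS=0
  L2 @0x43[10] → 0x44007  P=1,RW=1,US=1,PS=0
  ✓ 0x442D0  — 3 lookups
#3 VA=0x380000D29 (r,kernel):
  L0 @0x35[14] → 0x73000  P=0,RW=0,US=0,PS=0
  → PAGE_NOT_PRESENT  (1 entries read)

Entries read for #0: 3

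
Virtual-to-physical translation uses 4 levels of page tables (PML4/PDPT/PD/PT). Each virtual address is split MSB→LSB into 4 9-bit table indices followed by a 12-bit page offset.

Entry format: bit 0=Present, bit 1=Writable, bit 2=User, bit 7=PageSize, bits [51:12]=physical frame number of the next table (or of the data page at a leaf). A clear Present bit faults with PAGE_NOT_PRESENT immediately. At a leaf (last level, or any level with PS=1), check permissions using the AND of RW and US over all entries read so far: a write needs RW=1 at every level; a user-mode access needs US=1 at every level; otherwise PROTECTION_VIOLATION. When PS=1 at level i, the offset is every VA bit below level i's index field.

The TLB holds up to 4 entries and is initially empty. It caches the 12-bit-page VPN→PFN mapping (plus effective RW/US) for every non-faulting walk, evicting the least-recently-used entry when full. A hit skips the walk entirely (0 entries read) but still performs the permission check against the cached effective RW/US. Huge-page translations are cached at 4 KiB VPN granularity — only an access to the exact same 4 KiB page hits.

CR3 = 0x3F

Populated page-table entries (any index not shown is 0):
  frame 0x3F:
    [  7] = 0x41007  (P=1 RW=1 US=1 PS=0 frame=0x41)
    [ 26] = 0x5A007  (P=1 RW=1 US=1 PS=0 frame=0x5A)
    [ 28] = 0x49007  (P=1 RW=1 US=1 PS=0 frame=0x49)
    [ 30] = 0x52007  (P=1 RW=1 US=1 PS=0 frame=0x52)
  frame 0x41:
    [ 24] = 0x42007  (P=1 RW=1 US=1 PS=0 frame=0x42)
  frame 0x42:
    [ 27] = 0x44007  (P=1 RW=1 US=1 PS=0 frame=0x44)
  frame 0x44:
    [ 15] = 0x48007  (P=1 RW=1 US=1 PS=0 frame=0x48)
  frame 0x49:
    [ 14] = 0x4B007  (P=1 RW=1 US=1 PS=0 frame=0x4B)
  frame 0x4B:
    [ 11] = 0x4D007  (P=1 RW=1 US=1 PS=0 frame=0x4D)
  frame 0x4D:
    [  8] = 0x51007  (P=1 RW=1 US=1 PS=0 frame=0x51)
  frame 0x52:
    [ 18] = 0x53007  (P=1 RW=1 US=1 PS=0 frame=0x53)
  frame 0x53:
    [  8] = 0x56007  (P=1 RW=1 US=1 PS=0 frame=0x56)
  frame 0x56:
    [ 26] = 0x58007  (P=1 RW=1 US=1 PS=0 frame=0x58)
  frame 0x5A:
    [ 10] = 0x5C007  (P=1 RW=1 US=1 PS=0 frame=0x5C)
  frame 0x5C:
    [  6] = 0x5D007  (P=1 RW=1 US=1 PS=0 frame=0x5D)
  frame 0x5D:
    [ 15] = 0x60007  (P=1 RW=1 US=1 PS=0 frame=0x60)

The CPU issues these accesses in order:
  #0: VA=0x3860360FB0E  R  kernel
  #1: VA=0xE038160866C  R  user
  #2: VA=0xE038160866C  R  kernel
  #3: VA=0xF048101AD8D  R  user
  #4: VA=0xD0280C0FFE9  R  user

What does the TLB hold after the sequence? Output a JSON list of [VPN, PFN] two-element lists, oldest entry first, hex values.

Walk each access:
#0 VA=0x3860360FB0E (r,kernel):
  lvl0: tbl 0x3F, slot 7 ⇒ 0x41007 (P1/RW1/US1/PS0)
  lvl1: tbl 0x41, slot 24 ⇒ 0x42007 (P1/RW1/US1/PS0)
  lvl2: tbl 0x42, slot 27 ⇒ 0x44007 (P1/RW1/US1/PS0)
  lvl3: tbl 0x44, slot 15 ⇒ 0x48007 (P1/RW1/US1/PS0)
  → PA=0x48B0E  (4 entries read)
#1 VA=0xE038160866C (r,user):
  lvl0: tbl 0x3F, slot 28 ⇒ 0x49007 (P1/RW1/US1/PS0)
  lvl1: tbl 0x49, slot 14 ⇒ 0x4B007 (P1/RW1/US1/PS0)
  lvl2: tbl 0x4B, slot 11 ⇒ 0x4D007 (P1/RW1/US1/PS0)
  lvl3: tbl 0x4D, slot 8 ⇒ 0x51007 (P1/RW1/US1/PS0)
  → PA=0x5166C  (4 entries read)
#2 VA=0xE038160866C (r,kernel):
  TLB hit vpn=0xE0381608 → PA=0x5166C
#3 VA=0xF048101AD8D (r,user):
  lvl0: tbl 0x3F, slot 30 ⇒ 0x52007 (P1/RW1/US1/PS0)
  lvl1: tbl 0x52, slot 18 ⇒ 0x53007 (P1/RW1/US1/PS0)
  lvl2: tbl 0x53, slot 8 ⇒ 0x56007 (P1/RW1/US1/PS0)
  lvl3: tbl 0x56, slot 26 ⇒ 0x58007 (P1/RW1/US1/PS0)
  → PA=0x58D8D  (4 entries read)
#4 VA=0xD0280C0FFE9 (r,user):
  lvl0: tbl 0x3F, slot 26 ⇒ 0x5A007 (P1/RW1/US1/PS0)
  lvl1: tbl 0x5A, slot 10 ⇒ 0x5C007 (P1/RW1/US1/PS0)
  lvl2: tbl 0x5C, slot 6 ⇒ 0x5D007 (P1/RW1/US1/PS0)
  lvl3: tbl 0x5D, slot 15 ⇒ 0x60007 (P1/RW1/US1/PS0)
  → PA=0x60FE9  (4 entries read)

TLB: [["0x3860360F", "0x48"], ["0xE0381608", "0x51"], ["0xF048101A", "0x58"], ["0xD0280C0F", "0x60"]]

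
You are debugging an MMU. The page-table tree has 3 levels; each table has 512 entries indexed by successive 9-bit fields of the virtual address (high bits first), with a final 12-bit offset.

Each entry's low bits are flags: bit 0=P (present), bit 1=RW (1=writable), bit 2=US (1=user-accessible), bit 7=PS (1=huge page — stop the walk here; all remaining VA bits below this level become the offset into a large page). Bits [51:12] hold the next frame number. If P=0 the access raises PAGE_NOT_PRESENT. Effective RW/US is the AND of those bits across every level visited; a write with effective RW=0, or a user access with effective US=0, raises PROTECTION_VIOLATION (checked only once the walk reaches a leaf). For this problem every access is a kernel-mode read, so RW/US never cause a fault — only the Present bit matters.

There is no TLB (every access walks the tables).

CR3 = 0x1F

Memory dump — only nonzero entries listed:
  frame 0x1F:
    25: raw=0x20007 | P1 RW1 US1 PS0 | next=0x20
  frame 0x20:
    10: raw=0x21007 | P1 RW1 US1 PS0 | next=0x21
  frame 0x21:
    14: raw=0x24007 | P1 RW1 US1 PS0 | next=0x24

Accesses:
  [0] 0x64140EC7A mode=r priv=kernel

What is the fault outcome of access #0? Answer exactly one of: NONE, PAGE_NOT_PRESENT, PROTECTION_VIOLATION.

Trace:
#0 VA=0x64140EC7A (r,kernel):
  L0 @0x1F[25] → 0x20007  P=1,RW=1,US=1,PS=0
  L1 @0x20[10] → 0x21007  P=1,RW=1,US=1,PS=0
  L2 @0x21[14] → 0x24007  P=1,RW=1,US=1,PS=0
  → PA=0x24C7A  (3 entries read)

Access #0 fault: NONE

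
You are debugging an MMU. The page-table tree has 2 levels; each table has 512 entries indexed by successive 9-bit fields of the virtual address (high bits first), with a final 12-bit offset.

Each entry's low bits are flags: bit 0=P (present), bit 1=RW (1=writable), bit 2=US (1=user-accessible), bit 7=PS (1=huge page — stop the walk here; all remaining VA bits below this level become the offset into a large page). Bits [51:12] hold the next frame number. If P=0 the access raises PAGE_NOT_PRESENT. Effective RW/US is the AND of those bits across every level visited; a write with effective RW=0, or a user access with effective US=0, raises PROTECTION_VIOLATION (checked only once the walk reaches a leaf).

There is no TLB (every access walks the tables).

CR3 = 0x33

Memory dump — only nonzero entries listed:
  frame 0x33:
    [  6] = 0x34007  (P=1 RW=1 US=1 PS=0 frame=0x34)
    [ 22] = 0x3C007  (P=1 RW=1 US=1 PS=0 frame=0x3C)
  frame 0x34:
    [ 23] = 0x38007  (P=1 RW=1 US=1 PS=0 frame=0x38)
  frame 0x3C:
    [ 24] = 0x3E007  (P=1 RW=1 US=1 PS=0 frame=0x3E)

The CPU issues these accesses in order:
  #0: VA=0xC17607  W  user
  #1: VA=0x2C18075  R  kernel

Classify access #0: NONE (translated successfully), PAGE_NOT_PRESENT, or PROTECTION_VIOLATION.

Trace:
#0 VA=0xC17607 (w,user):
  L0 @0x33[6] → 0x34007  P=1,RW=1,US=1,PS=0
  L1 @0x34[23] → 0x38007  P=1,RW=1,US=1,PS=0
  ⇒ phys 0x38607  [2 reads]
#1 VA=0x2C18075 (r,kernel):
  L0 @0x33[22] → 0x3C007  P=1,RW=1,US=1,PS=0
  L1 @0x3C[24] → 0x3E007  P=1,RW=1,US=1,PS=0
  ⇒ phys 0x3E075  [2 reads]

Access #0 fault: NONE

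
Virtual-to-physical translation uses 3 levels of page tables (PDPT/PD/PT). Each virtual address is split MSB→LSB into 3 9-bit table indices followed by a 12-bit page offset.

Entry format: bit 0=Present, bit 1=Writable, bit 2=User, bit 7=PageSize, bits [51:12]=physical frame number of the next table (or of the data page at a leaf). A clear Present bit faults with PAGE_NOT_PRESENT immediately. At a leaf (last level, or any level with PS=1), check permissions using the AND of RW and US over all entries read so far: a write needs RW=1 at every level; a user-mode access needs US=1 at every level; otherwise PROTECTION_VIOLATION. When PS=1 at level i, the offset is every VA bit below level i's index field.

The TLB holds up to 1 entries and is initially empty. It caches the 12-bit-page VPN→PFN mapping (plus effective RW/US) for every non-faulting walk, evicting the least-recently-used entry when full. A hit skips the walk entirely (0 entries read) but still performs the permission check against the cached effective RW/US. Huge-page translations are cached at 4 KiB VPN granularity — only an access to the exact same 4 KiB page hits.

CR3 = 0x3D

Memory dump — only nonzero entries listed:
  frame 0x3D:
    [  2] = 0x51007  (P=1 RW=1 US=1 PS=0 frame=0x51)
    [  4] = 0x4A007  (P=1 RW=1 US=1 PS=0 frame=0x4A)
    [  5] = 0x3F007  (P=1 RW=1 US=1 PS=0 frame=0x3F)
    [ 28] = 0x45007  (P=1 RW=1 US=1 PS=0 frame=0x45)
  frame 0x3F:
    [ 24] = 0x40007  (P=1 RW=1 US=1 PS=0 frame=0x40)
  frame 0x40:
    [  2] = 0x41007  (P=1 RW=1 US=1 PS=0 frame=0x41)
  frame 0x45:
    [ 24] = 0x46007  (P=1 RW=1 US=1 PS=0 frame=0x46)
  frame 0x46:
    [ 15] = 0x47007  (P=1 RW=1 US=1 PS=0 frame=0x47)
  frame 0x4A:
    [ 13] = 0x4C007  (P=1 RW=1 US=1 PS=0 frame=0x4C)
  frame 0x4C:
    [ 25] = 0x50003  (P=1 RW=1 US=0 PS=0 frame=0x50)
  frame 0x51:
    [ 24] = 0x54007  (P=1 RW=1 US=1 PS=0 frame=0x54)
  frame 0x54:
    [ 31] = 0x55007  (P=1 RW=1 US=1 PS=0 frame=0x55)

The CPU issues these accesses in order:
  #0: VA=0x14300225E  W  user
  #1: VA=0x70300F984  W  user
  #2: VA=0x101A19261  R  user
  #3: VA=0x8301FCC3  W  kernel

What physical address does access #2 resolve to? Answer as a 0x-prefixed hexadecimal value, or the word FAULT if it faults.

Walk each access:
#0 VA=0x14300225E (w,user):
  [0] read 0x3D idx=5: raw=0x3F007 flags P=1 W=1 U=1 S=0
  [1] read 0x3F idx=24: raw=0x40007 flags P=1 W=1 U=1 S=0
  [2] read 0x40 idx=2: raw=0x41007 flags P=1 W=1 U=1 S=0
  → PA=0x4125E  (3 entries read)
#1 VA=0x70300F984 (w,user):
  [0] read 0x3D idx=28: raw=0x45007 flags P=1 W=1 U=1 S=0
  [1] read 0x45 idx=24: raw=0x46007 flags P=1 W=1 U=1 S=0
  [2] read 0x46 idx=15: raw=0x47007 flags P=1 W=1 U=1 S=0
  → PA=0x47984  (3 entries read)
#2 VA=0x101A19261 (r,user):
  [0] read 0x3D idx=4: raw=0x4A007 flags P=1 W=1 U=1 S=0
  [1] read 0x4A idx=13: raw=0x4C007 flags P=1 W=1 U=1 S=0
  [2] read 0x4C idx=25: raw=0x50003 flags P=1 W=1 U=0 S=0
  ✗ PROTECTION_VIOLATION  [3 reads]
#3 VA=0x8301FCC3 (w,kernel):
  [0] read 0x3D idx=2: raw=0x51007 flags P=1 W=1 U=1 S=0
  [1] read 0x51 idx=24: raw=0x54007 flags P=1 W=1 U=1 S=0
  [2] read 0x54 idx=31: raw=0x55007 flags P=1 W=1 U=1 S=0
  → PA=0x55CC3  (3 entries read)

Access #2 PA: FAULT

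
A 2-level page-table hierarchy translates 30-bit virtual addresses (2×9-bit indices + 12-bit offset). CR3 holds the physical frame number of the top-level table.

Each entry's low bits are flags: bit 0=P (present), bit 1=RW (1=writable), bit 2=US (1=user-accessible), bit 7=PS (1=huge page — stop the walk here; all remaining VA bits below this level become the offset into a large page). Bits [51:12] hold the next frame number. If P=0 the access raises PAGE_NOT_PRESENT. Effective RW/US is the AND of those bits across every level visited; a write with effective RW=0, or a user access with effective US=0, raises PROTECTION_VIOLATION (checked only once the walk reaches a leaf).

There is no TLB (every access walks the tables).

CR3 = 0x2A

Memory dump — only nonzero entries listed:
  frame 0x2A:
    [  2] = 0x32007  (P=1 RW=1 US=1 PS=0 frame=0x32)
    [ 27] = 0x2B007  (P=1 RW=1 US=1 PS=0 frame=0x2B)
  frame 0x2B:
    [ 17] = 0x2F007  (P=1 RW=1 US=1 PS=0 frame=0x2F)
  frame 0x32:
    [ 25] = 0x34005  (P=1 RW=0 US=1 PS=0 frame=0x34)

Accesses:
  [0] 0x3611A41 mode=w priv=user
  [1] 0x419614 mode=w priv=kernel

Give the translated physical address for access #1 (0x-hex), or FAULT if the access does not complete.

Trace:
#0 VA=0x3611A41 (w,user):
  L0: frame=0x2A idx=27 entry=0x2B007 [P=1 RW=1 US=1 PS=0]
  L1: frame=0x2B idx=17 entry=0x2F007 [P=1 RW=1 US=1 PS=0]
  → PA=0x2FA41  (2 entries read)
#1 VA=0x419614 (w,kernel):
  L0: frame=0x2A idx=2 entry=0x32007 [P=1 RW=1 US=1 PS=0]
  L1: frame=0x32 idx=25 entry=0x34005 [P=1 RW=0 US=1 PS=0]
  ⇒ fault: PROTECTION_VIOLATION  — 2 lookups

Access #1 PA: FAULT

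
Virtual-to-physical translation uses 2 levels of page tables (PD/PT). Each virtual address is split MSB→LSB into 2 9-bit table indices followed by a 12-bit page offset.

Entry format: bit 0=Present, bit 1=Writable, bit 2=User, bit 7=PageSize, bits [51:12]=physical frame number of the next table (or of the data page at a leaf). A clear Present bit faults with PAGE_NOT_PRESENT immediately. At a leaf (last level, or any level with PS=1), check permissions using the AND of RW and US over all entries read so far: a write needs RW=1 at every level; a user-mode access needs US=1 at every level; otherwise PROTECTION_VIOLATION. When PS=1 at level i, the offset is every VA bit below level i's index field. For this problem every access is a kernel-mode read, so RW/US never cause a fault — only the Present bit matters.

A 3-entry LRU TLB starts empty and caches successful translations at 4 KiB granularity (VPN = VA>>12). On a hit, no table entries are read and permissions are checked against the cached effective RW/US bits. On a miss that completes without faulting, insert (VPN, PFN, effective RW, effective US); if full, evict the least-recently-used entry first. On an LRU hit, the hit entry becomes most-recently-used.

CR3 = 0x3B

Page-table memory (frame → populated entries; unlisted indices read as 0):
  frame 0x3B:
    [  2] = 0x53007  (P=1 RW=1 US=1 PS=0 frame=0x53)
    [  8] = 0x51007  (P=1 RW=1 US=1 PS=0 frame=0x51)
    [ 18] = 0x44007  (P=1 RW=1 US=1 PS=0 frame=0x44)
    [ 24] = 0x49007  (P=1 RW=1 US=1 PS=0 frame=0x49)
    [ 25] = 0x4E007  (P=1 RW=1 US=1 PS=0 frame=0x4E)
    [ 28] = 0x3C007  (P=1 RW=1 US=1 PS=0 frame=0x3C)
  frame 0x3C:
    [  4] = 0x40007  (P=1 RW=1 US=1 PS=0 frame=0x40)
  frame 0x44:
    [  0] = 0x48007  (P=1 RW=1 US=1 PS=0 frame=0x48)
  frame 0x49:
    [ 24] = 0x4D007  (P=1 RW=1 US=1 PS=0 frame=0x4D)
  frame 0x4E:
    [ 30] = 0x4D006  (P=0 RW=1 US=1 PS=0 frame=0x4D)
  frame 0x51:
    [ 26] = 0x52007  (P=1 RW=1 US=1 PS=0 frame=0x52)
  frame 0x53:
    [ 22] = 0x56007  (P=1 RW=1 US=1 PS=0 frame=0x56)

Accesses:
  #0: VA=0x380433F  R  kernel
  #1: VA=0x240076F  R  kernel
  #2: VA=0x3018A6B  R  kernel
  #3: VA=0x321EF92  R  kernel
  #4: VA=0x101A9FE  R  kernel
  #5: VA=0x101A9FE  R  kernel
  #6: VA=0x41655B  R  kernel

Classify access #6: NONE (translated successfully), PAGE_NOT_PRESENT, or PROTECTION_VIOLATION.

Trace:
#0 VA=0x380433F (r,kernel):
  L0: frame=0x3B idx=28 entry=0x3C007 [P=1 RW=1 US=1 PS=0]
  L1: frame=0x3C idx=4 entry=0x40007 [P=1 RW=1 US=1 PS=0]
  ✓ 0x4033F  — 2 lookups
#1 VA=0x240076F (r,kernel):
  L0: frame=0x3B idx=18 entry=0x44007 [P=1 RW=1 US=1 PS=0]
  L1: frame=0x44 idx=0 entry=0x48007 [P=1 RW=1 US=1 PS=0]
  ✓ 0x4876F  — 2 lookups
#2 VA=0x3018A6B (r,kernel):
  L0: frame=0x3B idx=24 entry=0x49007 [P=1 RW=1 US=1 PS=0]
  L1: frame=0x49 idx=24 entry=0x4D007 [P=1 RW=1 US=1 PS=0]
  ✓ 0x4DA6B  — 2 lookups
#3 VA=0x321EF92 (r,kernel):
  L0: frame=0x3B idx=25 entry=0x4E007 [P=1 RW=1 US=1 PS=0]
  L1: frame=0x4E idx=30 entry=0x4D006 [P=0 RW=1 US=1 PS=0]
  ✗ PAGE_NOT_PRESENT  [2 reads]
#4 VA=0x101A9FE (r,kernel):
  L0: frame=0x3B idx=8 entry=0x51007 [P=1 RW=1 US=1 PS=0]
  L1: frame=0x51 idx=26 entry=0x52007 [P=1 RW=1 US=1 PS=0]
  ✓ 0x529FE  — 2 lookups
#5 VA=0x101A9FE (r,kernel):
  TLB hit vpn=0x101A → PA=0x529FE
#6 VA=0x41655B (r,kernel):
  L0: frame=0x3B idx=2 entry=0x53007 [P=1 RW=1 US=1 PS=0]
  L1: frame=0x53 idx=22 entry=0x56007 [P=1 RW=1 US=1 PS=0]
  ✓ 0x5655B  — 2 lookups

Access #6 fault: NONE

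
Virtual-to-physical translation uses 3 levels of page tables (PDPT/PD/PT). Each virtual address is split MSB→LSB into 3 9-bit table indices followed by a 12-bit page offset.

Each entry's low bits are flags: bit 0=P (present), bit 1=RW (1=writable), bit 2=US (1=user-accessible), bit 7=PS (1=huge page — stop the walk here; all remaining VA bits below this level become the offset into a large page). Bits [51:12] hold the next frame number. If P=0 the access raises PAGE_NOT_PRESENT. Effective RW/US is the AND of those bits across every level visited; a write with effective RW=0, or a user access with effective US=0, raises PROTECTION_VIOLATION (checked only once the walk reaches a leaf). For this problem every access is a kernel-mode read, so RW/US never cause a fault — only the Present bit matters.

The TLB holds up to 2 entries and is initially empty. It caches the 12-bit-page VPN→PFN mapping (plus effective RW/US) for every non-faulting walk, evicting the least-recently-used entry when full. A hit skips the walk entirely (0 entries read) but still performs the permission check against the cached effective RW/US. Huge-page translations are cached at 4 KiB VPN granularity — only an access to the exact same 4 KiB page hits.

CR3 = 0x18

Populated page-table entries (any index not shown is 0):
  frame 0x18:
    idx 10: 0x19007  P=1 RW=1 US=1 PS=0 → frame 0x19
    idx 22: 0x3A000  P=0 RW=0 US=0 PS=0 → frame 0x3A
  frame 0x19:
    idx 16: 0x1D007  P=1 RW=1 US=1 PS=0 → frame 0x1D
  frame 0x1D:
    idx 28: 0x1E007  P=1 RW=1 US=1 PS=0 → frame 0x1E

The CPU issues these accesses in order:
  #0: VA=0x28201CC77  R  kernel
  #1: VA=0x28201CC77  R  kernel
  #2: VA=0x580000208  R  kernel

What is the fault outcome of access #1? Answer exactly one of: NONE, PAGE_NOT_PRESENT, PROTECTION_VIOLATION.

Trace:
#0 VA=0x28201CC77 (r,kernel):
  lvl0: tbl 0x18, slot 10 ⇒ 0x19007 (P1/RW1/US1/PS0)
  lvl1: tbl 0x19, slot 16 ⇒ 0x1D007 (P1/RW1/US1/PS0)
  lvl2: tbl 0x1D, slot 28 ⇒ 0x1E007 (P1/RW1/US1/PS0)
  ⇒ phys 0x1EC77  [3 reads]
#1 VA=0x28201CC77 (r,kernel):
  TLB hit vpn=0x28201C → PA=0x1EC77
#2 VA=0x580000208 (r,kernel):
  lvl0: tbl 0x18, slot 22 ⇒ 0x3A000 (P0/RW0/US0/PS0)
  ✗ PAGE_NOT_PRESENT  [1 reads]

Access #1 fault: NONE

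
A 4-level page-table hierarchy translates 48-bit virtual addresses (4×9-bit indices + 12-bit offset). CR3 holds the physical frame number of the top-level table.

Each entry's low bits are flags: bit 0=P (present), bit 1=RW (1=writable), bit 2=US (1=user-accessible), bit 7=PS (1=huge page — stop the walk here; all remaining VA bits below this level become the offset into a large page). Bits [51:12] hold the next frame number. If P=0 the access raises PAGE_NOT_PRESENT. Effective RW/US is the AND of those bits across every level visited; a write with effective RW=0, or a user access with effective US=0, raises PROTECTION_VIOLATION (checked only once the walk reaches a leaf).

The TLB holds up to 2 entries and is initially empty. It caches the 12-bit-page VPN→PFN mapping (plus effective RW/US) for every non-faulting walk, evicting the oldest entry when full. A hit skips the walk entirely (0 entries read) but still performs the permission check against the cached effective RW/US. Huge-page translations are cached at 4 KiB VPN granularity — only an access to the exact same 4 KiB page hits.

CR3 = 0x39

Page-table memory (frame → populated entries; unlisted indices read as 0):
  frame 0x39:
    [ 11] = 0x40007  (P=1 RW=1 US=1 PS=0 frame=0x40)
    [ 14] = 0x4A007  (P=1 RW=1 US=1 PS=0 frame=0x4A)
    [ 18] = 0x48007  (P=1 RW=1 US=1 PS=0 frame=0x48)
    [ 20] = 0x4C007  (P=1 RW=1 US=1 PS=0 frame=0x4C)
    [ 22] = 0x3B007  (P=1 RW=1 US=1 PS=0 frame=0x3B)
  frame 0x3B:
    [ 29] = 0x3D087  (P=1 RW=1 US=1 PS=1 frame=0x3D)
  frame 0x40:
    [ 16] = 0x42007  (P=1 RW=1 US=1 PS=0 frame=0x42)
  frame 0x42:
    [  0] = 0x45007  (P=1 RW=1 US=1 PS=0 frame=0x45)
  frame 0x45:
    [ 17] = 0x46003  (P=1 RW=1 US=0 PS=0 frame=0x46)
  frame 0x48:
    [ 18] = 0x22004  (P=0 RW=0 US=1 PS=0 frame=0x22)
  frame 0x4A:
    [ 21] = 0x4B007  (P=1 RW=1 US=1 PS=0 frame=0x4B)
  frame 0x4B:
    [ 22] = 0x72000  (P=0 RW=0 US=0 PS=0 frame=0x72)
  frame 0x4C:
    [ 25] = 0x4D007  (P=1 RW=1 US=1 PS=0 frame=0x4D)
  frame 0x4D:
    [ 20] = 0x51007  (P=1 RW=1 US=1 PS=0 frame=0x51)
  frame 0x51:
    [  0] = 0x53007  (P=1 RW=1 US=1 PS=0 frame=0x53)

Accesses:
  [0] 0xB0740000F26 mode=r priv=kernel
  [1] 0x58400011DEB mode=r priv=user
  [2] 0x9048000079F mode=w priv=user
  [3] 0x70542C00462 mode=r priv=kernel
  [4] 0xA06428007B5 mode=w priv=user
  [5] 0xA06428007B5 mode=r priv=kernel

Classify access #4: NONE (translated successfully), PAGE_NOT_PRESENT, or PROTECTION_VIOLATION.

Per-access translation:
#0 VA=0xB0740000F26 (r,kernel):
  [0] read 0x39 idx=22: raw=0x3B007 flags P=1 W=1 U=1 S=0
  [1] read 0x3B idx=29: raw=0x3D087 flags P=1 W=1 U=1 S=1
  ✓ 0x3DF26 (huge @L1)  — 2 lookups
#1 VA=0x58400011DEB (r,user):
  [0] read 0x39 idx=11: raw=0x40007 flags P=1 W=1 U=1 S=0
  [1] read 0x40 idx=16: raw=0x42007 flags P=1 W=1 U=1 S=0
  [2] read 0x42 idx=0: raw=0x45007 flags P=1 W=1 U=1 S=0
  [3] read 0x45 idx=17: raw=0x46003 flags P=1 W=1 U=0 S=0
  ⇒ fault: PROTECTION_VIOLATION  — 4 lookups
#2 VA=0x9048000079F (w,user):
  [0] read 0x39 idx=18: raw=0x48007 flags P=1 W=1 U=1 S=0
  [1] read 0x48 idx=18: raw=0x22004 flags P=0 W=0 U=1 S=0
  ⇒ fault: PAGE_NOT_PRESENT  — 2 lookups
#3 VA=0x70542C00462 (r,kernel):
  [0] read 0x39 idx=14: raw=0x4A007 flags P=1 W=1 U=1 S=0
  [1] read 0x4A idx=21: raw=0x4B007 flags P=1 W=1 U=1 S=0
  [2] read 0x4B idx=22: raw=0x72000 flags P=0 W=0 U=0 S=0
  ⇒ fault: PAGE_NOT_PRESENT  — 3 lookups
#4 VA=0xA06428007B5 (w,user):
  [0] read 0x39 idx=20: raw=0x4C007 flags P=1 W=1 U=1 S=0
  [1] read 0x4C idx=25: raw=0x4D007 flags P=1 W=1 U=1 S=0
  [2] read 0x4D idx=20: raw=0x51007 flags P=1 W=1 U=1 S=0
  [3] read 0x51 idx=0: raw=0x53007 flags P=1 W=1 U=1 S=0
  ✓ 0x537B5  — 4 lookups
#5 VA=0xA06428007B5 (r,kernel):
  TLB hit vpn=0xA0642800 → PA=0x537B5

Access #4 fault: NONE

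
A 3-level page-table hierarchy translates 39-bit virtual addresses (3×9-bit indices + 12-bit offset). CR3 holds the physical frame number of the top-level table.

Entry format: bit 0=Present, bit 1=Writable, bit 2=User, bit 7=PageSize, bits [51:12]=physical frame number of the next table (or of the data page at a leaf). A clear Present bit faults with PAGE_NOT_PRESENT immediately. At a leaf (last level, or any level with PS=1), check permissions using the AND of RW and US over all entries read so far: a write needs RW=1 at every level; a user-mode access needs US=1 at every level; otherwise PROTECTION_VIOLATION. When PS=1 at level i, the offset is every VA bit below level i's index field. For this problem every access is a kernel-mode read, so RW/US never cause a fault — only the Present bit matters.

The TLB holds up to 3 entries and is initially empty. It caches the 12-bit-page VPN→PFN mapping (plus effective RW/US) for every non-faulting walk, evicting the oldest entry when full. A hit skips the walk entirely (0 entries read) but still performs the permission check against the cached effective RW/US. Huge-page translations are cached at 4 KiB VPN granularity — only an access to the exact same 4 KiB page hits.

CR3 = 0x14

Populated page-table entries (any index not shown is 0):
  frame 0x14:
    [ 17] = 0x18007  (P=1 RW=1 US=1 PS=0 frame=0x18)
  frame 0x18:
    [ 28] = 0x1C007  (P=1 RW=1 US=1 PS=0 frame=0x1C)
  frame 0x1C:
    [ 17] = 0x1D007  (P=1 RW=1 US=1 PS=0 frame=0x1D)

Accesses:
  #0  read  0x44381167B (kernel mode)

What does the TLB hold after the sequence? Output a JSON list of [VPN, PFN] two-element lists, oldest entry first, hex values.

Per-access translation:
#0 VA=0x44381167B (r,kernel):
  L0: frame=0x14 idx=17 entry=0x18007 [P=1 RW=1 US=1 PS=0]
  L1: frame=0x18 idx=28 entry=0x1C007 [P=1 RW=1 US=1 PS=0]
  L2: frame=0x1C idx=17 entry=0x1D007 [P=1 RW=1 US=1 PS=0]
  ✓ 0x1D67B  — 3 lookups

TLB: [["0x443811", "0x1D"]]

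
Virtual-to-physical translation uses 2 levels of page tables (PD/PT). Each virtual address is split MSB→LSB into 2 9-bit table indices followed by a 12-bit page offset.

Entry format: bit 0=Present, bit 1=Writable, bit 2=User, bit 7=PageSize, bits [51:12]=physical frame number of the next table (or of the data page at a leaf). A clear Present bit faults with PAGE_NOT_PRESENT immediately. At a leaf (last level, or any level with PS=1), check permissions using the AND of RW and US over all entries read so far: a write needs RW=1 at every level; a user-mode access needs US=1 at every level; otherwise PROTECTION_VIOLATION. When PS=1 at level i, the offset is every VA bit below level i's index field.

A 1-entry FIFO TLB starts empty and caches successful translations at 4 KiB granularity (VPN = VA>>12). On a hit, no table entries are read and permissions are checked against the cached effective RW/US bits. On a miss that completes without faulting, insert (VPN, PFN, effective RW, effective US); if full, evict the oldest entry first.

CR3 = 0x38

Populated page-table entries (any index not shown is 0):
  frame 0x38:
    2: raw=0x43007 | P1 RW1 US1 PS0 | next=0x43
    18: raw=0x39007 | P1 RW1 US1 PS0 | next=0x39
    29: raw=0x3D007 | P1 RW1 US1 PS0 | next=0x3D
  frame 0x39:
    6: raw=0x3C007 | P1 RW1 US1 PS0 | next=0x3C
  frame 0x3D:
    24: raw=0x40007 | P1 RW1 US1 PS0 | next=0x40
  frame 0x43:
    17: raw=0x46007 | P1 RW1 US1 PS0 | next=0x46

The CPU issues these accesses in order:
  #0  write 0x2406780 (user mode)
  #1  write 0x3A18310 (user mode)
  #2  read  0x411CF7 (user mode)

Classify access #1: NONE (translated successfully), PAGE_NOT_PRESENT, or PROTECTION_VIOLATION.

Walk each access:
#0 VA=0x2406780 (w,user):
  [0] read 0x38 idx=18: raw=0x39007 flags P=1 W=1 U=1 S=0
  [1] read 0x39 idx=6: raw=0x3C007 flags P=1 W=1 U=1 S=0
  ✓ 0x3C780  — 2 lookups
#1 VA=0x3A18310 (w,user):
  [0] read 0x38 idx=29: raw=0x3D007 flags P=1 W=1 U=1 S=0
  [1] read 0x3D idx=24: raw=0x40007 flags P=1 W=1 U=1 S=0
  ✓ 0x40310  — 2 lookups
#2 VA=0x411CF7 (r,user):
  [0] read 0x38 idx=2: raw=0x43007 flags P=1 W=1 U=1 S=0
  [1] read 0x43 idx=17: raw=0x46007 flags P=1 W=1 U=1 S=0
  ✓ 0x46CF7  — 2 lookups

Access #1 fault: NONE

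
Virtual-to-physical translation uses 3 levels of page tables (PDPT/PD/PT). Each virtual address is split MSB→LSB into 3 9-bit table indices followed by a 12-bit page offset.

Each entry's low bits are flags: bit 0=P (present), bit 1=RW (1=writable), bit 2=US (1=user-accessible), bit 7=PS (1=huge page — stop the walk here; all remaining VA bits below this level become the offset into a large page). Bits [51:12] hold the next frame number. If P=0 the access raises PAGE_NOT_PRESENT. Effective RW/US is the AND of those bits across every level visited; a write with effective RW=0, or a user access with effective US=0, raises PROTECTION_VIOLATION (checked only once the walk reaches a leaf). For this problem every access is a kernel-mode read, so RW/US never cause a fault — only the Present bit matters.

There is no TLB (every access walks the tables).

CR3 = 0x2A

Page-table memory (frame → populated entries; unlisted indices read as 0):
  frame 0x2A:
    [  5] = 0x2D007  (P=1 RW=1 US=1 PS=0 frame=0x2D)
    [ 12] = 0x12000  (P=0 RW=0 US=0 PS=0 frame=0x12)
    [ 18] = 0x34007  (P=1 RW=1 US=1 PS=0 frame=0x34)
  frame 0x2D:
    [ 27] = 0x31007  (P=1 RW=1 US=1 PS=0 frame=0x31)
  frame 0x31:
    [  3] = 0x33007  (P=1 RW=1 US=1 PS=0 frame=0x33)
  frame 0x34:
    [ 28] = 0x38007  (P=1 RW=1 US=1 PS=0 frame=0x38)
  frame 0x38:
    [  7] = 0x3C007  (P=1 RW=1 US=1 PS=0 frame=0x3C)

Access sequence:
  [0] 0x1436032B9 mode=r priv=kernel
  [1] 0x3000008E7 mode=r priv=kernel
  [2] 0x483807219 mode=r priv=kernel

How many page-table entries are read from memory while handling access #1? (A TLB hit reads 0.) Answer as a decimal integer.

Walk each access:
#0 VA=0x1436032B9 (r,kernel):
  L0: frame=0x2A idx=5 entry=0x2D007 [P=1 RW=1 US=1 PS=0]
  L1: frame=0x2D idx=27 entry=0x31007 [P=1 RW=1 US=1 PS=0]
  L2: frame=0x31 idx=3 entry=0x33007 [P=1 RW=1 US=1 PS=0]
  → PA=0x332B9  (3 entries read)
#1 VA=0x3000008E7 (r,kernel):
  L0: frame=0x2A idx=12 entry=0x12000 [P=0 RW=0 US=0 PS=0]
  ⇒ fault: PAGE_NOT_PRESENT  — 1 lookups
#2 VA=0x483807219 (r,kernel):
  L0: frame=0x2A idx=18 entry=0x34007 [P=1 RW=1 US=1 PS=0]
  L1: frame=0x34 idx=28 entry=0x38007 [P=1 RW=1 US=1 PS=0]
  L2: frame=0x38 idx=7 entry=0x3C007 [P=1 RW=1 US=1 PS=0]
  → PA=0x3C219  (3 entries read)

Entries read for #1: 1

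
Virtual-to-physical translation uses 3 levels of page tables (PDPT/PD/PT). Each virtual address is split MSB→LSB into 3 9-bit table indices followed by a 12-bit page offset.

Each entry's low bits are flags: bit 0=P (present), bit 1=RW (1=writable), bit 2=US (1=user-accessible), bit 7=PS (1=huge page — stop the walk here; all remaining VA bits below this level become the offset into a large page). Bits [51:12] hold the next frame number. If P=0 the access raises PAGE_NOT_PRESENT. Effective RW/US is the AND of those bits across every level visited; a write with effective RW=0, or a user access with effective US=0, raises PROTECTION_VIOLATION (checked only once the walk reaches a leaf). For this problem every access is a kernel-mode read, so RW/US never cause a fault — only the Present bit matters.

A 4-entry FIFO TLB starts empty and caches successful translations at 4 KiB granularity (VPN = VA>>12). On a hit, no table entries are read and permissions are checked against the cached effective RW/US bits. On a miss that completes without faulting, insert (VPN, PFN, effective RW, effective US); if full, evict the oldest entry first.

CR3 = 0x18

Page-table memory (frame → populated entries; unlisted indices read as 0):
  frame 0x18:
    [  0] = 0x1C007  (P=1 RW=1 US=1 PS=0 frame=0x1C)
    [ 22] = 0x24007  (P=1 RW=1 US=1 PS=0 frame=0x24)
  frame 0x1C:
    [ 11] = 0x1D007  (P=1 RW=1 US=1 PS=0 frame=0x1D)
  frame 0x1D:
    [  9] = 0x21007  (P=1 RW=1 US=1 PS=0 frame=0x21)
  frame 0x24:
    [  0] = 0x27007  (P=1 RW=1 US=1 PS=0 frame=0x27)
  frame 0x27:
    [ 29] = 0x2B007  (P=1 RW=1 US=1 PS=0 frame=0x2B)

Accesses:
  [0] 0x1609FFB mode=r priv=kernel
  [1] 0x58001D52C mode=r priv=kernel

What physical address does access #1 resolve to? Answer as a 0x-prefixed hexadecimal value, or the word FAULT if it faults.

Walk each access:
#0 VA=0x1609FFB (r,kernel):
  L0: frame=0x18 idx=0 entry=0x1C007 [P=1 RW=1 US=1 PS=0]
  L1: frame=0x1C idx=11 entry=0x1D007 [P=1 RW=1 US=1 PS=0]
  L2: frame=0x1D idx=9 entry=0x21007 [P=1 RW=1 US=1 PS=0]
  ✓ 0x21FFB  — 3 lookups
#1 VA=0x58001D52C (r,kernel):
  L0: frame=0x18 idx=22 entry=0x24007 [P=1 RW=1 US=1 PS=0]
  L1: frame=0x24 idx=0 entry=0x27007 [P=1 RW=1 US=1 PS=0]
  L2: frame=0x27 idx=29 entry=0x2B007 [P=1 RW=1 US=1 PS=0]
  ✓ 0x2B52C  — 3 lookups

Access #1 PA: 0x2B52C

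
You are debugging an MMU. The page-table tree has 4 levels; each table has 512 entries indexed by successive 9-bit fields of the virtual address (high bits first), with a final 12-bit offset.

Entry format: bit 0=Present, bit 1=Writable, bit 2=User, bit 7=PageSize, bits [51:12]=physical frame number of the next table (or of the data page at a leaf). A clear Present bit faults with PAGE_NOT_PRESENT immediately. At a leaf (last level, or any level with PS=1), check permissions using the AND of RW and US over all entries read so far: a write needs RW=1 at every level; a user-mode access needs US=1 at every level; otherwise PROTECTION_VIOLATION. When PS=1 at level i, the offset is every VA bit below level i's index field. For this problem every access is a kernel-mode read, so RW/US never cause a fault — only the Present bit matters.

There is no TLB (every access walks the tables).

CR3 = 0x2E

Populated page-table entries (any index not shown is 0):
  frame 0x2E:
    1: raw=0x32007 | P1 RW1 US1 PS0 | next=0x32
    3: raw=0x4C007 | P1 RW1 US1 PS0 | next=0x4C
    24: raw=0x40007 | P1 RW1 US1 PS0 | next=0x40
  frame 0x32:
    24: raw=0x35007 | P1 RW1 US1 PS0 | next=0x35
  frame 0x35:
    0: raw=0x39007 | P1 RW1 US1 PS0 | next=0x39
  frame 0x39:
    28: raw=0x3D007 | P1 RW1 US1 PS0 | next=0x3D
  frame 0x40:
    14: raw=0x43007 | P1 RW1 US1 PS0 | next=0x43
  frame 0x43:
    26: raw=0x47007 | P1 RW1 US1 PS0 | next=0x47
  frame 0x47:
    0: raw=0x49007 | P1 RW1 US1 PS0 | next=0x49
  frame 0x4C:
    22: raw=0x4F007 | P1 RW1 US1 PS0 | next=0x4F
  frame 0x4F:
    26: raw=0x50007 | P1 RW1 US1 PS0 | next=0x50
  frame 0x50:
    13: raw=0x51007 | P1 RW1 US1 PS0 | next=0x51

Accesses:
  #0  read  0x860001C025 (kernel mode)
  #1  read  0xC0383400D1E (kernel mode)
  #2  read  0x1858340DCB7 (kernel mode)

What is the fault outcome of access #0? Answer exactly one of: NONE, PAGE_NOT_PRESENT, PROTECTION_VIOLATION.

Trace:
#0 VA=0x860001C025 (r,kernel):
  L0: frame=0x2E idx=1 entry=0x32007 [P=1 RW=1 US=1 PS=0]
  L1: frame=0x32 idx=24 entry=0x35007 [P=1 RW=1 US=1 PS=0]
  L2: frame=0x35 idx=0 entry=0x39007 [P=1 RW=1 US=1 PS=0]
  L3: frame=0x39 idx=28 entry=0x3D007 [P=1 RW=1 US=1 PS=0]
  ✓ 0x3D025  — 4 lookups
#1 VA=0xC0383400D1E (r,kernel):
  L0: frame=0x2E idx=24 entry=0x40007 [P=1 RW=1 US=1 PS=0]
  L1: frame=0x40 idx=14 entry=0x43007 [P=1 RW=1 US=1 PS=0]
  L2: frame=0x43 idx=26 entry=0x47007 [P=1 RW=1 US=1 PS=0]
  L3: frame=0x47 idx=0 entry=0x49007 [P=1 RW=1 US=1 PS=0]
  ✓ 0x49D1E  — 4 lookups
#2 VA=0x1858340DCB7 (r,kernel):
  L0: frame=0x2E idx=3 entry=0x4C007 [P=1 RW=1 US=1 PS=0]
  L1: frame=0x4C idx=22 entry=0x4F007 [P=1 RW=1 US=1 PS=0]
  L2: frame=0x4F idx=26 entry=0x50007 [P=1 RW=1 US=1 PS=0]
  L3: frame=0x50 idx=13 entry=0x51007 [P=1 RW=1 US=1 PS=0]
  ✓ 0x51CB7  — 4 lookups

Access #0 fault: NONE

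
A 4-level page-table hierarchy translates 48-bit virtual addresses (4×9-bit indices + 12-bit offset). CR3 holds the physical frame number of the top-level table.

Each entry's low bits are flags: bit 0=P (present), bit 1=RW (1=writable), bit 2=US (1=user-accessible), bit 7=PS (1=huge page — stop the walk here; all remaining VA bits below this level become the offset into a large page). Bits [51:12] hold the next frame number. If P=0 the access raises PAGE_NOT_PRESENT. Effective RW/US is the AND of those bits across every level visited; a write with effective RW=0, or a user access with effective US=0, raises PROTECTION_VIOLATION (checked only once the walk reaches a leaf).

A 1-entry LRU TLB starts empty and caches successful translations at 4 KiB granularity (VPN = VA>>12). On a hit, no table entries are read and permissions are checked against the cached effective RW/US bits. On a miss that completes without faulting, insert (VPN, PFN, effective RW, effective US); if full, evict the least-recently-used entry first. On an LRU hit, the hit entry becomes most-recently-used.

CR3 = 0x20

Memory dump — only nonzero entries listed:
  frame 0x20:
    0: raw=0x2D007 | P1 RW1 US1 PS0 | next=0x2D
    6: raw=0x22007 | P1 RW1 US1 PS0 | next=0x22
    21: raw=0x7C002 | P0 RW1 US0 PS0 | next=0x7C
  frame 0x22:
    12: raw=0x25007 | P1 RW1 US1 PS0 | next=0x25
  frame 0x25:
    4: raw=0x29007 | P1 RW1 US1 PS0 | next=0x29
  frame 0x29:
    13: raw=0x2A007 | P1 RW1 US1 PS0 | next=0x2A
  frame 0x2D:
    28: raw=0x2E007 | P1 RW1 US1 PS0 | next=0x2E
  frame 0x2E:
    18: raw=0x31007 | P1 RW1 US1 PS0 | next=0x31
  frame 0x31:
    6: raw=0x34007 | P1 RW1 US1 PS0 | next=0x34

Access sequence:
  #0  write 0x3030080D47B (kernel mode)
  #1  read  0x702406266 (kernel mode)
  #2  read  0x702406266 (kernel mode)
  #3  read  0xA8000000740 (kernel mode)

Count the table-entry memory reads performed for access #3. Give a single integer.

Trace:
#0 VA=0x3030080D47B (w,kernel):
  L0 @0x20[6] → 0x22007  P=1,RW=1,US=1,PS=0
  L1 @0x22[12] → 0x25007  P=1,RW=1,US=1,PS=0
  L2 @0x25[4] → 0x29007  P=1,RW=1,US=1,PS=0
  L3 @0x29[13] → 0x2A007  P=1,RW=1,US=1,PS=0
  ✓ 0x2A47B  — 4 lookups
#1 VA=0x702406266 (r,kernel):
  L0 @0x20[0] → 0x2D007  P=1,RW=1,US=1,PS=0
  L1 @0x2D[28] → 0x2E007  P=1,RW=1,US=1,PS=0
  L2 @0x2E[18] → 0x31007  P=1,RW=1,US=1,PS=0
  L3 @0x31[6] → 0x34007  P=1,RW=1,US=1,PS=0
  ✓ 0x34266  — 4 lookups
#2 VA=0x702406266 (r,kernel):
  TLB hit vpn=0x702406 → PA=0x34266
#3 VA=0xA8000000740 (r,kernel):
  L0 @0x20[21] → 0x7C002  P=0,RW=1,US=0,PS=0
  ⇒ fault: PAGE_NOT_PRESENT  — 1 lookups

Entries read for #3: 1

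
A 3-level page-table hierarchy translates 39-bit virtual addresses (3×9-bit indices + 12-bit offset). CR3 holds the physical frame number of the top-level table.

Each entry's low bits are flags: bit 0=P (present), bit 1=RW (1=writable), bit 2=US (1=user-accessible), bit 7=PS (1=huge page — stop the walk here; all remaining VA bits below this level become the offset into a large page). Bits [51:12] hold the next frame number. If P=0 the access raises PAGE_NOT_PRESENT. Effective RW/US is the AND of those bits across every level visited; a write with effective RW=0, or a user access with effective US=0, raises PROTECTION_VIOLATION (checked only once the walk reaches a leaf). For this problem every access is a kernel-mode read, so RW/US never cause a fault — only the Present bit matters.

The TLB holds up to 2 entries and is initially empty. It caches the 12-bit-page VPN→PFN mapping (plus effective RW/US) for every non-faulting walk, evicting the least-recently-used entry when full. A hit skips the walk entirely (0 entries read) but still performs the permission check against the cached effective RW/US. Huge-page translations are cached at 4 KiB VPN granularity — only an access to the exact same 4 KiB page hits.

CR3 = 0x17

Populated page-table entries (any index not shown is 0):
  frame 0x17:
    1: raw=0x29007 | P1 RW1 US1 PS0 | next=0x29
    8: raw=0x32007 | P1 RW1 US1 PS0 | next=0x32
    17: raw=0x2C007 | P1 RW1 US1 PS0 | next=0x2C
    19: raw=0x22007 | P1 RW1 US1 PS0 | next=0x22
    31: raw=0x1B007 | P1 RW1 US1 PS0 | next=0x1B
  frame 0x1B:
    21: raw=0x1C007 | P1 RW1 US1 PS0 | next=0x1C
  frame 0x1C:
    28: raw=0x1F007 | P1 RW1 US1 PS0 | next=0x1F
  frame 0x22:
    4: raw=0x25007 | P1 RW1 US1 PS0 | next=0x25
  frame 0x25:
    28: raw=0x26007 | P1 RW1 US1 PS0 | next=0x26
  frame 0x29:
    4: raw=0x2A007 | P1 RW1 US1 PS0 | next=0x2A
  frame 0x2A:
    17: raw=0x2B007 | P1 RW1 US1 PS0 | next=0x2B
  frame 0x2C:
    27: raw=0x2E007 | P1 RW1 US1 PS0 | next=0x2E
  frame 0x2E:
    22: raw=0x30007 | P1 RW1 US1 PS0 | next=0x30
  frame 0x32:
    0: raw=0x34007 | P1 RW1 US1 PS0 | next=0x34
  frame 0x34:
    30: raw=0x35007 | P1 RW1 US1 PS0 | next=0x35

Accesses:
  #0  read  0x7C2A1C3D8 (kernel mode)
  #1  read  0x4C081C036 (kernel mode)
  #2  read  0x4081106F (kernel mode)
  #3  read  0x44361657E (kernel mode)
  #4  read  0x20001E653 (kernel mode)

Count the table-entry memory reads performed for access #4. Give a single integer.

Per-access translation:
#0 VA=0x7C2A1C3D8 (r,kernel):
  L0: frame=0x17 idx=31 entry=0x1B007 [P=1 RW=1 US=1 PS=0]
  L1: frame=0x1B idx=21 entry=0x1C007 [P=1 RW=1 US=1 PS=0]
  L2: frame=0x1C idx=28 entry=0x1F007 [P=1 RW=1 US=1 PS=0]
  ✓ 0x1F3D8  — 3 lookups
#1 VA=0x4C081C036 (r,kernel):
  L0: frame=0x17 idx=19 entry=0x22007 [P=1 RW=1 US=1 PS=0]
  L1: frame=0x22 idx=4 entry=0x25007 [P=1 RW=1 US=1 PS=0]
  L2: frame=0x25 idx=28 entry=0x26007 [P=1 RW=1 US=1 PS=0]
  ✓ 0x26036  — 3 lookups
#2 VA=0x4081106F (r,kernel):
  L0: frame=0x17 idx=1 entry=0x29007 [P=1 RW=1 US=1 PS=0]
  L1: frame=0x29 idx=4 entry=0x2A007 [P=1 RW=1 US=1 PS=0]
  L2: frame=0x2A idx=17 entry=0x2B007 [P=1 RW=1 US=1 PS=0]
  ✓ 0x2B06F  — 3 lookups
#3 VA=0x44361657E (r,kernel):
  L0: frame=0x17 idx=17 entry=0x2C007 [P=1 RW=1 US=1 PS=0]
  L1: frame=0x2C idx=27 entry=0x2E007 [P=1 RW=1 US=1 PS=0]
  L2: frame=0x2E idx=22 entry=0x30007 [P=1 RW=1 US=1 PS=0]
  ✓ 0x3057E  — 3 lookups
#4 VA=0x20001E653 (r,kernel):
  L0: frame=0x17 idx=8 entry=0x32007 [P=1 RW=1 US=1 PS=0]
  L1: frame=0x32 idx=0 entry=0x34007 [P=1 RW=1 US=1 PS=0]
  L2: frame=0x34 idx=30 entry=0x35007 [P=1 RW=1 US=1 PS=0]
  ✓ 0x35653  — 3 lookups

Entries read for #4: 3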